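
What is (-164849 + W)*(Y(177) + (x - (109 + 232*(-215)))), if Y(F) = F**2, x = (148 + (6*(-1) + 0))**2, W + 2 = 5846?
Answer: -16101482320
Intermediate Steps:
W = 5844 (W = -2 + 5846 = 5844)
x = 20164 (x = (148 + (-6 + 0))**2 = (148 - 6)**2 = 142**2 = 20164)
(-164849 + W)*(Y(177) + (x - (109 + 232*(-215)))) = (-164849 + 5844)*(177**2 + (20164 - (109 + 232*(-215)))) = -159005*(31329 + (20164 - (109 - 49880))) = -159005*(31329 + (20164 - 1*(-49771))) = -159005*(31329 + (20164 + 49771)) = -159005*(31329 + 69935) = -159005*101264 = -16101482320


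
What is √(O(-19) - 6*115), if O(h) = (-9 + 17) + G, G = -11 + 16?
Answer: I*√677 ≈ 26.019*I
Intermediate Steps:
G = 5
O(h) = 13 (O(h) = (-9 + 17) + 5 = 8 + 5 = 13)
√(O(-19) - 6*115) = √(13 - 6*115) = √(13 - 690) = √(-677) = I*√677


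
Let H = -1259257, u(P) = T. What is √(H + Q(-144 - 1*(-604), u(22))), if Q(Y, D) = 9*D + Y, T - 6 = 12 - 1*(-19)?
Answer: 4*I*√78654 ≈ 1121.8*I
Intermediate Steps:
T = 37 (T = 6 + (12 - 1*(-19)) = 6 + (12 + 19) = 6 + 31 = 37)
u(P) = 37
Q(Y, D) = Y + 9*D
√(H + Q(-144 - 1*(-604), u(22))) = √(-1259257 + ((-144 - 1*(-604)) + 9*37)) = √(-1259257 + ((-144 + 604) + 333)) = √(-1259257 + (460 + 333)) = √(-1259257 + 793) = √(-1258464) = 4*I*√78654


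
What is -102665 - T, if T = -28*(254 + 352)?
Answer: -85697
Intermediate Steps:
T = -16968 (T = -28*606 = -16968)
-102665 - T = -102665 - 1*(-16968) = -102665 + 16968 = -85697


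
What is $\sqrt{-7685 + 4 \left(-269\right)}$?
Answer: $i \sqrt{8761} \approx 93.6 i$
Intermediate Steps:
$\sqrt{-7685 + 4 \left(-269\right)} = \sqrt{-7685 - 1076} = \sqrt{-8761} = i \sqrt{8761}$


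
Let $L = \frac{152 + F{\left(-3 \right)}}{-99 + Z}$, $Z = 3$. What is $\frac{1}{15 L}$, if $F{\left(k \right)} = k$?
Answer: $- \frac{32}{745} \approx -0.042953$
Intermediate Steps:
$L = - \frac{149}{96}$ ($L = \frac{152 - 3}{-99 + 3} = \frac{149}{-96} = 149 \left(- \frac{1}{96}\right) = - \frac{149}{96} \approx -1.5521$)
$\frac{1}{15 L} = \frac{1}{15 \left(- \frac{149}{96}\right)} = \frac{1}{- \frac{745}{32}} = - \frac{32}{745}$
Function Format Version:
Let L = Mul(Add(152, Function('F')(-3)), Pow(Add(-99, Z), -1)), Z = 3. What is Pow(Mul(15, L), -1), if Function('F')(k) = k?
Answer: Rational(-32, 745) ≈ -0.042953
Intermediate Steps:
L = Rational(-149, 96) (L = Mul(Add(152, -3), Pow(Add(-99, 3), -1)) = Mul(149, Pow(-96, -1)) = Mul(149, Rational(-1, 96)) = Rational(-149, 96) ≈ -1.5521)
Pow(Mul(15, L), -1) = Pow(Mul(15, Rational(-149, 96)), -1) = Pow(Rational(-745, 32), -1) = Rational(-32, 745)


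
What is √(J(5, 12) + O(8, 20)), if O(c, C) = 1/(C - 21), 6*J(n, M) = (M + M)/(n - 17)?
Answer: 2*I*√3/3 ≈ 1.1547*I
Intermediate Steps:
J(n, M) = M/(3*(-17 + n)) (J(n, M) = ((M + M)/(n - 17))/6 = ((2*M)/(-17 + n))/6 = (2*M/(-17 + n))/6 = M/(3*(-17 + n)))
O(c, C) = 1/(-21 + C)
√(J(5, 12) + O(8, 20)) = √((⅓)*12/(-17 + 5) + 1/(-21 + 20)) = √((⅓)*12/(-12) + 1/(-1)) = √((⅓)*12*(-1/12) - 1) = √(-⅓ - 1) = √(-4/3) = 2*I*√3/3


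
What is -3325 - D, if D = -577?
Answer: -2748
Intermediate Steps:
-3325 - D = -3325 - 1*(-577) = -3325 + 577 = -2748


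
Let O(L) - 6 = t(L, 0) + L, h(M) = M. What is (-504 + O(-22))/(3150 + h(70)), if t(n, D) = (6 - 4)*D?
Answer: -26/161 ≈ -0.16149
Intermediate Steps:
t(n, D) = 2*D
O(L) = 6 + L (O(L) = 6 + (2*0 + L) = 6 + (0 + L) = 6 + L)
(-504 + O(-22))/(3150 + h(70)) = (-504 + (6 - 22))/(3150 + 70) = (-504 - 16)/3220 = -520*1/3220 = -26/161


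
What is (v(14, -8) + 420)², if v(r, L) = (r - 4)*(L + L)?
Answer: 67600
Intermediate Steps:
v(r, L) = 2*L*(-4 + r) (v(r, L) = (-4 + r)*(2*L) = 2*L*(-4 + r))
(v(14, -8) + 420)² = (2*(-8)*(-4 + 14) + 420)² = (2*(-8)*10 + 420)² = (-160 + 420)² = 260² = 67600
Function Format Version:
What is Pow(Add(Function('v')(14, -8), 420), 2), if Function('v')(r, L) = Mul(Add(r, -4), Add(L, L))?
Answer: 67600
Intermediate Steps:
Function('v')(r, L) = Mul(2, L, Add(-4, r)) (Function('v')(r, L) = Mul(Add(-4, r), Mul(2, L)) = Mul(2, L, Add(-4, r)))
Pow(Add(Function('v')(14, -8), 420), 2) = Pow(Add(Mul(2, -8, Add(-4, 14)), 420), 2) = Pow(Add(Mul(2, -8, 10), 420), 2) = Pow(Add(-160, 420), 2) = Pow(260, 2) = 67600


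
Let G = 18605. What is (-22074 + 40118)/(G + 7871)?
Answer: 4511/6619 ≈ 0.68152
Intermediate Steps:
(-22074 + 40118)/(G + 7871) = (-22074 + 40118)/(18605 + 7871) = 18044/26476 = 18044*(1/26476) = 4511/6619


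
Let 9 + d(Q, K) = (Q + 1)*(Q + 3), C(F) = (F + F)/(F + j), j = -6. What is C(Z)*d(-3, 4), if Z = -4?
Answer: -36/5 ≈ -7.2000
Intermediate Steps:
C(F) = 2*F/(-6 + F) (C(F) = (F + F)/(F - 6) = (2*F)/(-6 + F) = 2*F/(-6 + F))
d(Q, K) = -9 + (1 + Q)*(3 + Q) (d(Q, K) = -9 + (Q + 1)*(Q + 3) = -9 + (1 + Q)*(3 + Q))
C(Z)*d(-3, 4) = (2*(-4)/(-6 - 4))*(-6 + (-3)² + 4*(-3)) = (2*(-4)/(-10))*(-6 + 9 - 12) = (2*(-4)*(-⅒))*(-9) = (⅘)*(-9) = -36/5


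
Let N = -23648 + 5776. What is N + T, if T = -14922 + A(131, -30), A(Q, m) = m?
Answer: -32824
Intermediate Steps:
N = -17872
T = -14952 (T = -14922 - 30 = -14952)
N + T = -17872 - 14952 = -32824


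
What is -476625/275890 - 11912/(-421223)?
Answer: -39495802139/23242242694 ≈ -1.6993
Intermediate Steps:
-476625/275890 - 11912/(-421223) = -476625*1/275890 - 11912*(-1/421223) = -95325/55178 + 11912/421223 = -39495802139/23242242694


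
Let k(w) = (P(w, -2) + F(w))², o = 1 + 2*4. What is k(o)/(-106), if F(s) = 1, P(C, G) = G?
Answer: -1/106 ≈ -0.0094340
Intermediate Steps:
o = 9 (o = 1 + 8 = 9)
k(w) = 1 (k(w) = (-2 + 1)² = (-1)² = 1)
k(o)/(-106) = 1/(-106) = 1*(-1/106) = -1/106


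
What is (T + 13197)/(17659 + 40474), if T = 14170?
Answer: 27367/58133 ≈ 0.47077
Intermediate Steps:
(T + 13197)/(17659 + 40474) = (14170 + 13197)/(17659 + 40474) = 27367/58133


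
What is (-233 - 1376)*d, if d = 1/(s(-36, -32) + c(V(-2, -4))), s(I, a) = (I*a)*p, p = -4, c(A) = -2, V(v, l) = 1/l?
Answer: 1609/4610 ≈ 0.34902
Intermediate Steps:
s(I, a) = -4*I*a (s(I, a) = (I*a)*(-4) = -4*I*a)
d = -1/4610 (d = 1/(-4*(-36)*(-32) - 2) = 1/(-4608 - 2) = 1/(-4610) = -1/4610 ≈ -0.00021692)
(-233 - 1376)*d = (-233 - 1376)*(-1/4610) = -1609*(-1/4610) = 1609/4610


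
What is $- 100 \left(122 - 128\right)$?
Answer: $600$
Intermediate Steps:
$- 100 \left(122 - 128\right) = \left(-100\right) \left(-6\right) = 600$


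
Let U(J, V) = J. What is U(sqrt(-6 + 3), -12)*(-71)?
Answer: -71*I*sqrt(3) ≈ -122.98*I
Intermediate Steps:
U(sqrt(-6 + 3), -12)*(-71) = sqrt(-6 + 3)*(-71) = sqrt(-3)*(-71) = (I*sqrt(3))*(-71) = -71*I*sqrt(3)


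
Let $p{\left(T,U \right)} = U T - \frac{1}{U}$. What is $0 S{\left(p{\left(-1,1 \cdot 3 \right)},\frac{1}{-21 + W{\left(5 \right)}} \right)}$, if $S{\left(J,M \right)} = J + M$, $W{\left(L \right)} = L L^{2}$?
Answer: $0$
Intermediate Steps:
$W{\left(L \right)} = L^{3}$
$p{\left(T,U \right)} = - \frac{1}{U} + T U$ ($p{\left(T,U \right)} = T U - \frac{1}{U} = - \frac{1}{U} + T U$)
$0 S{\left(p{\left(-1,1 \cdot 3 \right)},\frac{1}{-21 + W{\left(5 \right)}} \right)} = 0 \left(\left(- \frac{1}{1 \cdot 3} - 1 \cdot 3\right) + \frac{1}{-21 + 5^{3}}\right) = 0 \left(\left(- \frac{1}{3} - 3\right) + \frac{1}{-21 + 125}\right) = 0 \left(\left(\left(-1\right) \frac{1}{3} - 3\right) + \frac{1}{104}\right) = 0 \left(\left(- \frac{1}{3} - 3\right) + \frac{1}{104}\right) = 0 \left(- \frac{10}{3} + \frac{1}{104}\right) = 0 \left(- \frac{1037}{312}\right) = 0$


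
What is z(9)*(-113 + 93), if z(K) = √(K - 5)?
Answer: -40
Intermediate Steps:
z(K) = √(-5 + K)
z(9)*(-113 + 93) = √(-5 + 9)*(-113 + 93) = √4*(-20) = 2*(-20) = -40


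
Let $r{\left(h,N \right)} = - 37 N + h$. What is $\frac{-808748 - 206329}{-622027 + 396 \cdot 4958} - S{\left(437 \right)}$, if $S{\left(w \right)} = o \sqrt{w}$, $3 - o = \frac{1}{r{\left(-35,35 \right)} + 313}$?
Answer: $- \frac{1015077}{1341341} - \frac{3052 \sqrt{437}}{1017} \approx -63.491$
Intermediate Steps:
$r{\left(h,N \right)} = h - 37 N$
$o = \frac{3052}{1017}$ ($o = 3 - \frac{1}{\left(-35 - 1295\right) + 313} = 3 - \frac{1}{-1330 + 313} = 3 - \frac{1}{-1017} = 3 - - \frac{1}{1017} = 3 + \frac{1}{1017} = \frac{3052}{1017} \approx 3.001$)
$S{\left(w \right)} = \frac{3052 \sqrt{w}}{1017}$
$\frac{-808748 - 206329}{-622027 + 396 \cdot 4958} - S{\left(437 \right)} = \frac{-808748 - 206329}{-622027 + 396 \cdot 4958} - \frac{3052 \sqrt{437}}{1017} = - \frac{1015077}{-622027 + 1963368} - \frac{3052 \sqrt{437}}{1017} = - \frac{1015077}{1341341} - \frac{3052 \sqrt{437}}{1017}$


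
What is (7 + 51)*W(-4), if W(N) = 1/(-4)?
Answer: -29/2 ≈ -14.500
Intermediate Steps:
W(N) = -¼
(7 + 51)*W(-4) = (7 + 51)*(-¼) = 58*(-¼) = -29/2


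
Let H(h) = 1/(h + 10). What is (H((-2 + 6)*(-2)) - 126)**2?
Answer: 63001/4 ≈ 15750.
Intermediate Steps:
H(h) = 1/(10 + h)
(H((-2 + 6)*(-2)) - 126)**2 = (1/(10 + (-2 + 6)*(-2)) - 126)**2 = (1/(10 + 4*(-2)) - 126)**2 = (1/(10 - 8) - 126)**2 = (1/2 - 126)**2 = (-251/2)**2 = 63001/4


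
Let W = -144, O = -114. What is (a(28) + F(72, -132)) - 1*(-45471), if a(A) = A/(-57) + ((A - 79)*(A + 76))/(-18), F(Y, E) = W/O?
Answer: 2608687/57 ≈ 45766.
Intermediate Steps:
F(Y, E) = 24/19 (F(Y, E) = -144/(-114) = -144*(-1/114) = 24/19)
a(A) = -A/57 - (-79 + A)*(76 + A)/18 (a(A) = A*(-1/57) + ((-79 + A)*(76 + A))*(-1/18) = -A/57 - (-79 + A)*(76 + A)/18)
(a(28) + F(72, -132)) - 1*(-45471) = ((3002/9 - 1/18*28² + (17/114)*28) + 24/19) - 1*(-45471) = ((3002/9 - 1/18*784 + 238/57) + 24/19) + 45471 = ((3002/9 - 392/9 + 238/57) + 24/19) + 45471 = (16768/57 + 24/19) + 45471 = 16840/57 + 45471 = 2608687/57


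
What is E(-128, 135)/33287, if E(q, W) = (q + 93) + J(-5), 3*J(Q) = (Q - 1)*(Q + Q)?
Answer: -15/33287 ≈ -0.00045063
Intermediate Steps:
J(Q) = 2*Q*(-1 + Q)/3 (J(Q) = ((Q - 1)*(Q + Q))/3 = ((-1 + Q)*(2*Q))/3 = (2*Q*(-1 + Q))/3 = 2*Q*(-1 + Q)/3)
E(q, W) = 113 + q (E(q, W) = (q + 93) + (⅔)*(-5)*(-1 - 5) = (93 + q) + (⅔)*(-5)*(-6) = (93 + q) + 20 = 113 + q)
E(-128, 135)/33287 = (113 - 128)/33287 = -15*1/33287 = -15/33287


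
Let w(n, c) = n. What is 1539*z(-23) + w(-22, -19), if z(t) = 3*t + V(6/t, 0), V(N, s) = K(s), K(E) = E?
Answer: -106213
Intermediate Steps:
V(N, s) = s
z(t) = 3*t (z(t) = 3*t + 0 = 3*t)
1539*z(-23) + w(-22, -19) = 1539*(3*(-23)) - 22 = 1539*(-69) - 22 = -106191 - 22 = -106213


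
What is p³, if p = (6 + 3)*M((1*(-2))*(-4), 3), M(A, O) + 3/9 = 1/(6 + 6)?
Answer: -729/64 ≈ -11.391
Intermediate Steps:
M(A, O) = -¼ (M(A, O) = -⅓ + 1/(6 + 6) = -⅓ + 1/12 = -¼)
p = -9/4 (p = (6 + 3)*(-¼) = 9*(-¼) = -9/4 ≈ -2.2500)
p³ = (-9/4)³ = -729/64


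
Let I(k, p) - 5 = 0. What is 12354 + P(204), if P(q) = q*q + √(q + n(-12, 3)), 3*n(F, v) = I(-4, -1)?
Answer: 53970 + √1851/3 ≈ 53984.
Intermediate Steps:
I(k, p) = 5 (I(k, p) = 5 + 0 = 5)
n(F, v) = 5/3 (n(F, v) = (⅓)*5 = 5/3)
P(q) = q² + √(5/3 + q) (P(q) = q*q + √(q + 5/3) = q² + √(5/3 + q))
12354 + P(204) = 12354 + (204² + √(15 + 9*204)/3) = 12354 + (41616 + √(15 + 1836)/3) = 12354 + (41616 + √1851/3) = 53970 + √1851/3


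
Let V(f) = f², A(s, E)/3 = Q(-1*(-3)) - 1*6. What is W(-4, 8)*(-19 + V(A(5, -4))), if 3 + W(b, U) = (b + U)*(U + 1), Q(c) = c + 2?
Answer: -330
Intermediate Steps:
Q(c) = 2 + c
W(b, U) = -3 + (1 + U)*(U + b) (W(b, U) = -3 + (b + U)*(U + 1) = -3 + (U + b)*(1 + U) = -3 + (1 + U)*(U + b))
A(s, E) = -3 (A(s, E) = 3*((2 - 1*(-3)) - 1*6) = 3*((2 + 3) - 6) = 3*(5 - 6) = 3*(-1) = -3)
W(-4, 8)*(-19 + V(A(5, -4))) = (-3 + 8 - 4 + 8² + 8*(-4))*(-19 + (-3)²) = (-3 + 8 - 4 + 64 - 32)*(-19 + 9) = 33*(-10) = -330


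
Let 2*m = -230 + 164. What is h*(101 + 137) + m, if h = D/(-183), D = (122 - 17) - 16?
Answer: -27221/183 ≈ -148.75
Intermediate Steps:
D = 89 (D = 105 - 16 = 89)
h = -89/183 (h = 89/(-183) = 89*(-1/183) = -89/183 ≈ -0.48634)
m = -33 (m = (-230 + 164)/2 = (½)*(-66) = -33)
h*(101 + 137) + m = -89*(101 + 137)/183 - 33 = -89/183*238 - 33 = -21182/183 - 33 = -27221/183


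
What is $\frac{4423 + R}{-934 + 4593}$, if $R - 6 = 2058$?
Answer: $\frac{6487}{3659} \approx 1.7729$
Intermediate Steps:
$R = 2064$ ($R = 6 + 2058 = 2064$)
$\frac{4423 + R}{-934 + 4593} = \frac{4423 + 2064}{-934 + 4593} = \frac{6487}{3659}$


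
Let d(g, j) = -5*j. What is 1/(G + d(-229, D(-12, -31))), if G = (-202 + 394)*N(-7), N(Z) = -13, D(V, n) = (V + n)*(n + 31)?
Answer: -1/2496 ≈ -0.00040064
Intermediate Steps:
D(V, n) = (31 + n)*(V + n) (D(V, n) = (V + n)*(31 + n) = (31 + n)*(V + n))
G = -2496 (G = (-202 + 394)*(-13) = 192*(-13) = -2496)
1/(G + d(-229, D(-12, -31))) = 1/(-2496 - 5*((-31)**2 + 31*(-12) + 31*(-31) - 12*(-31))) = 1/(-2496 - 5*(961 - 372 - 961 + 372)) = 1/(-2496 - 5*0) = 1/(-2496 + 0) = 1/(-2496) = -1/2496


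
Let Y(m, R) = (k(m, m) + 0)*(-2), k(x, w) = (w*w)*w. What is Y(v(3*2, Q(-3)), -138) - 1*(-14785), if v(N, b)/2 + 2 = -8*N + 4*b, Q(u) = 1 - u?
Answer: 643649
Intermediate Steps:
k(x, w) = w³ (k(x, w) = w²*w = w³)
v(N, b) = -4 - 16*N + 8*b (v(N, b) = -4 + 2*(-8*N + 4*b) = -4 + (-16*N + 8*b) = -4 - 16*N + 8*b)
Y(m, R) = -2*m³ (Y(m, R) = (m³ + 0)*(-2) = m³*(-2) = -2*m³)
Y(v(3*2, Q(-3)), -138) - 1*(-14785) = -2*(-4 - 48*2 + 8*(1 - 1*(-3)))³ - 1*(-14785) = -2*(-4 - 16*6 + 8*(1 + 3))³ + 14785 = -2*(-4 - 96 + 8*4)³ + 14785 = -2*(-4 - 96 + 32)³ + 14785 = -2*(-68)³ + 14785 = -2*(-314432) + 14785 = 628864 + 14785 = 643649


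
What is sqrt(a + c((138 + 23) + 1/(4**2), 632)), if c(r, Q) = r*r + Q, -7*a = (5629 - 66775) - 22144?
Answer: 477*sqrt(2121)/112 ≈ 196.14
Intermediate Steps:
a = 83290/7 (a = -((5629 - 66775) - 22144)/7 = -(-61146 - 22144)/7 = -1/7*(-83290) = 83290/7 ≈ 11899.)
c(r, Q) = Q + r**2 (c(r, Q) = r**2 + Q = Q + r**2)
sqrt(a + c((138 + 23) + 1/(4**2), 632)) = sqrt(83290/7 + (632 + ((138 + 23) + 1/(4**2))**2)) = sqrt(83290/7 + (632 + (161 + 1/16)**2)) = sqrt(83290/7 + (632 + (2577/16)**2)) = sqrt(83290/7 + (632 + 6640929/256)) = sqrt(83290/7 + 6802721/256) = sqrt(68941287/1792) = 477*sqrt(2121)/112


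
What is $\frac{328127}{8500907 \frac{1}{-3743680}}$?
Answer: $- \frac{1228402487360}{8500907} \approx -1.445 \cdot 10^{5}$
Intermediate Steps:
$\frac{328127}{8500907 \frac{1}{-3743680}} = \frac{328127}{8500907 \left(- \frac{1}{3743680}\right)} = \frac{328127}{- \frac{8500907}{3743680}} = 328127 \left(- \frac{3743680}{8500907}\right) = - \frac{1228402487360}{8500907}$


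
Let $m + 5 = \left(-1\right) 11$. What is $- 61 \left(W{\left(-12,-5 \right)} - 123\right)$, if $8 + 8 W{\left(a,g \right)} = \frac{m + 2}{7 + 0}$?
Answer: $\frac{30317}{4} \approx 7579.3$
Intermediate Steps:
$m = -16$ ($m = -5 - 11 = -16$)
$W{\left(a,g \right)} = - \frac{5}{4}$ ($W{\left(a,g \right)} = -1 + \frac{\left(-16 + 2\right) \frac{1}{7 + 0}}{8} = -1 + \frac{\left(-14\right) \frac{1}{7}}{8} = -1 + \frac{1}{8} \left(-2\right) = -1 - \frac{1}{4} = - \frac{5}{4}$)
$- 61 \left(W{\left(-12,-5 \right)} - 123\right) = - 61 \left(- \frac{5}{4} - 123\right) = \left(-61\right) \left(- \frac{497}{4}\right) = \frac{30317}{4}$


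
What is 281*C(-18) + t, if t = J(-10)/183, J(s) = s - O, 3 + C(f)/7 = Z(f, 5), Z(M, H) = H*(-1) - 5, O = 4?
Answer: -4679507/183 ≈ -25571.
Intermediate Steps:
Z(M, H) = -5 - H (Z(M, H) = -H - 5 = -5 - H)
C(f) = -91 (C(f) = -21 + 7*(-5 - 1*5) = -21 + 7*(-5 - 5) = -21 + 7*(-10) = -21 - 70 = -91)
J(s) = -4 + s (J(s) = s - 1*4 = s - 4 = -4 + s)
t = -14/183 (t = (-4 - 10)/183 = -14*1/183 = -14/183 ≈ -0.076503)
281*C(-18) + t = 281*(-91) - 14/183 = -25571 - 14/183 = -4679507/183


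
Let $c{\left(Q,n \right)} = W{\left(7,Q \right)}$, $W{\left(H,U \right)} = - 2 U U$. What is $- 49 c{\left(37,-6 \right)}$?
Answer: $134162$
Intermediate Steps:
$W{\left(H,U \right)} = - 2 U^{2}$
$c{\left(Q,n \right)} = - 2 Q^{2}$
$- 49 c{\left(37,-6 \right)} = - 49 \left(- 2 \cdot 37^{2}\right) = - 49 \left(\left(-2\right) 1369\right) = \left(-49\right) \left(-2738\right) = 134162$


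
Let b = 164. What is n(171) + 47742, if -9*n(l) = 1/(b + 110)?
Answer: 117731771/2466 ≈ 47742.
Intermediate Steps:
n(l) = -1/2466 (n(l) = -1/(9*(164 + 110)) = -⅑/274 = -⅑*1/274 = -1/2466)
n(171) + 47742 = -1/2466 + 47742 = 117731771/2466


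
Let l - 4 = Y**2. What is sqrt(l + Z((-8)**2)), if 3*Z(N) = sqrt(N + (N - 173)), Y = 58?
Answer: sqrt(3368 + I*sqrt(5)) ≈ 58.034 + 0.0193*I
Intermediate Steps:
l = 3368 (l = 4 + 58**2 = 4 + 3364 = 3368)
Z(N) = sqrt(-173 + 2*N)/3 (Z(N) = sqrt(N + (N - 173))/3 = sqrt(N + (-173 + N))/3 = sqrt(-173 + 2*N)/3)
sqrt(l + Z((-8)**2)) = sqrt(3368 + sqrt(-173 + 2*(-8)**2)/3) = sqrt(3368 + sqrt(-173 + 2*64)/3) = sqrt(3368 + sqrt(-173 + 128)/3) = sqrt(3368 + sqrt(-45)/3) = sqrt(3368 + (3*I*sqrt(5))/3) = sqrt(3368 + I*sqrt(5))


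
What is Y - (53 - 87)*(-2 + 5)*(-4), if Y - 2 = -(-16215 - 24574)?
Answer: 40383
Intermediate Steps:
Y = 40791 (Y = 2 - (-16215 - 24574) = 2 - 1*(-40789) = 2 + 40789 = 40791)
Y - (53 - 87)*(-2 + 5)*(-4) = 40791 - (53 - 87)*(-2 + 5)*(-4) = 40791 - (-34)*3*(-4) = 40791 - (-34)*(-12) = 40791 - 1*408 = 40791 - 408 = 40383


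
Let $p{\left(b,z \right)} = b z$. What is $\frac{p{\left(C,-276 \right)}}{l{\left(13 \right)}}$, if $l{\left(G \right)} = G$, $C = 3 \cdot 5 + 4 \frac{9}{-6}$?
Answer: $- \frac{2484}{13} \approx -191.08$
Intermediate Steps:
$C = 9$ ($C = 15 + 4 \cdot 9 \left(- \frac{1}{6}\right) = 15 + 4 \left(- \frac{3}{2}\right) = 15 - 6 = 9$)
$\frac{p{\left(C,-276 \right)}}{l{\left(13 \right)}} = \frac{9 \left(-276\right)}{13} = \left(-2484\right) \frac{1}{13} = - \frac{2484}{13}$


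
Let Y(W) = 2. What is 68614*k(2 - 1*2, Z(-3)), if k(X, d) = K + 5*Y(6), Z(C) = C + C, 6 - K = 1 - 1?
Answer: 1097824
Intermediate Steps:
K = 6 (K = 6 - (1 - 1) = 6 - 1*0 = 6 + 0 = 6)
Z(C) = 2*C
k(X, d) = 16 (k(X, d) = 6 + 5*2 = 6 + 10 = 16)
68614*k(2 - 1*2, Z(-3)) = 68614*16 = 1097824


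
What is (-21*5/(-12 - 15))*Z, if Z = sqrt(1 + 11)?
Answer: 70*sqrt(3)/9 ≈ 13.472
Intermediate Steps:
Z = 2*sqrt(3) (Z = sqrt(12) = 2*sqrt(3) ≈ 3.4641)
(-21*5/(-12 - 15))*Z = (-21*5/(-12 - 15))*(2*sqrt(3)) = (-21*5/(-27))*(2*sqrt(3)) = (-(-7)*5/9)*(2*sqrt(3)) = (-21*(-5/27))*(2*sqrt(3)) = 35*(2*sqrt(3))/9 = 70*sqrt(3)/9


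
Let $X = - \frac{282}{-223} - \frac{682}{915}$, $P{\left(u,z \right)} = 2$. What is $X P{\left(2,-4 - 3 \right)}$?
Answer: $\frac{211888}{204045} \approx 1.0384$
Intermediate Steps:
$X = \frac{105944}{204045}$ ($X = \left(-282\right) \left(- \frac{1}{223}\right) - \frac{682}{915} = \frac{282}{223} - \frac{682}{915} = \frac{105944}{204045} \approx 0.51922$)
$X P{\left(2,-4 - 3 \right)} = \frac{105944}{204045} \cdot 2 = \frac{211888}{204045}$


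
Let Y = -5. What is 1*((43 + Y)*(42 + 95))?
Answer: 5206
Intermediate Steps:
1*((43 + Y)*(42 + 95)) = 1*((43 - 5)*(42 + 95)) = 1*(38*137) = 1*5206 = 5206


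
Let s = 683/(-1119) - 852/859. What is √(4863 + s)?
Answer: √4491668116075998/961221 ≈ 69.724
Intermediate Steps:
s = -1540085/961221 (s = 683*(-1/1119) - 852*1/859 = -683/1119 - 852/859 = -1540085/961221 ≈ -1.6022)
√(4863 + s) = √(4863 - 1540085/961221) = √(4672877638/961221) = √4491668116075998/961221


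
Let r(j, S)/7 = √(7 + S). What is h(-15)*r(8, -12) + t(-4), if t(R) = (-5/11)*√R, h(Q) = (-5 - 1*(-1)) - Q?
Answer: I*(-10 + 847*√5)/11 ≈ 171.27*I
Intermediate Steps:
r(j, S) = 7*√(7 + S)
h(Q) = -4 - Q (h(Q) = (-5 + 1) - Q = -4 - Q)
t(R) = -5*√R/11 (t(R) = (-5*1/11)*√R = -5*√R/11)
h(-15)*r(8, -12) + t(-4) = (-4 - 1*(-15))*(7*√(7 - 12)) - 10*I/11 = (-4 + 15)*(7*√(-5)) - 10*I/11 = 11*(7*(I*√5)) - 10*I/11 = 11*(7*I*√5) - 10*I/11 = 77*I*√5 - 10*I/11 = -10*I/11 + 77*I*√5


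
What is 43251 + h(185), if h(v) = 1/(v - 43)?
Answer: 6141643/142 ≈ 43251.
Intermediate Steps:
h(v) = 1/(-43 + v)
43251 + h(185) = 43251 + 1/(-43 + 185) = 43251 + 1/142 = 6141643/142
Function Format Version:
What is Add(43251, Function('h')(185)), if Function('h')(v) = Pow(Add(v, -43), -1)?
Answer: Rational(6141643, 142) ≈ 43251.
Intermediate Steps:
Function('h')(v) = Pow(Add(-43, v), -1)
Add(43251, Function('h')(185)) = Add(43251, Pow(Add(-43, 185), -1)) = Add(43251, Pow(142, -1)) = Add(43251, Rational(1, 142)) = Rational(6141643, 142)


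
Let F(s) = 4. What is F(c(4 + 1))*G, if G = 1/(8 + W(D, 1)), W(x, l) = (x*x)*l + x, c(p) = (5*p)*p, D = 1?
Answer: ⅖ ≈ 0.40000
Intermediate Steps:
c(p) = 5*p²
W(x, l) = x + l*x² (W(x, l) = x²*l + x = l*x² + x = x + l*x²)
G = ⅒ (G = 1/(8 + 1*(1 + 1*1)) = 1/(8 + 1*(1 + 1)) = 1/(8 + 1*2) = 1/(8 + 2) = 1/10 = ⅒ ≈ 0.10000)
F(c(4 + 1))*G = 4*(⅒) = ⅖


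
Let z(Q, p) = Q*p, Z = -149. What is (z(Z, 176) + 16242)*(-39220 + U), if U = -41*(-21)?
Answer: 382899538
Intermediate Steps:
U = 861
(z(Z, 176) + 16242)*(-39220 + U) = (-149*176 + 16242)*(-39220 + 861) = (-26224 + 16242)*(-38359) = -9982*(-38359) = 382899538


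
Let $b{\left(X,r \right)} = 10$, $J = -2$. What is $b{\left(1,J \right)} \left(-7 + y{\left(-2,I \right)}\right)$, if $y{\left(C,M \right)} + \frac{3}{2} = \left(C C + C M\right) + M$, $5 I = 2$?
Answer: $-49$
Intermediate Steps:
$I = \frac{2}{5}$ ($I = \frac{1}{5} \cdot 2 = \frac{2}{5} \approx 0.4$)
$y{\left(C,M \right)} = - \frac{3}{2} + M + C^{2} + C M$ ($y{\left(C,M \right)} = - \frac{3}{2} + \left(\left(C C + C M\right) + M\right) = - \frac{3}{2} + \left(\left(C^{2} + C M\right) + M\right) = - \frac{3}{2} + \left(M + C^{2} + C M\right) = - \frac{3}{2} + M + C^{2} + C M$)
$b{\left(1,J \right)} \left(-7 + y{\left(-2,I \right)}\right) = 10 \left(-7 + \left(- \frac{3}{2} + \frac{2}{5} + \left(-2\right)^{2} - \frac{4}{5}\right)\right) = 10 \left(-7 + \left(- \frac{3}{2} + \frac{2}{5} + 4 - \frac{4}{5}\right)\right) = 10 \left(-7 + \frac{21}{10}\right) = 10 \left(- \frac{49}{10}\right) = -49$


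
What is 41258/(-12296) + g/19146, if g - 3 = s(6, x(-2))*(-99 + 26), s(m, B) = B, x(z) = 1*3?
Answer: -66048467/19618268 ≈ -3.3667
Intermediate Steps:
x(z) = 3
g = -216 (g = 3 + 3*(-99 + 26) = 3 + 3*(-73) = 3 - 219 = -216)
41258/(-12296) + g/19146 = 41258/(-12296) - 216/19146 = 41258*(-1/12296) - 216*1/19146 = -20629/6148 - 36/3191 = -66048467/19618268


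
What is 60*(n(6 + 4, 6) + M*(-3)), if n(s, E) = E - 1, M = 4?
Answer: -420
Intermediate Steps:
n(s, E) = -1 + E
60*(n(6 + 4, 6) + M*(-3)) = 60*((-1 + 6) + 4*(-3)) = 60*(5 - 12) = 60*(-7) = -420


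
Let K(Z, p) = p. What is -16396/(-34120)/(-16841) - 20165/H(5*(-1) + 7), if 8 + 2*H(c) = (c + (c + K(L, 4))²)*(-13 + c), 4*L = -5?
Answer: 2896776592363/30598244490 ≈ 94.671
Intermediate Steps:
L = -5/4 (L = (¼)*(-5) = -5/4 ≈ -1.2500)
H(c) = -4 + (-13 + c)*(c + (4 + c)²)/2 (H(c) = -4 + ((c + (c + 4)²)*(-13 + c))/2 = -4 + ((c + (4 + c)²)*(-13 + c))/2 = -4 + ((-13 + c)*(c + (4 + c)²))/2 = -4 + (-13 + c)*(c + (4 + c)²)/2)
-16396/(-34120)/(-16841) - 20165/H(5*(-1) + 7) = -16396/(-34120)/(-16841) - 20165/(-108 + (5*(-1) + 7)³/2 - 2*(5*(-1) + 7)² - 101*(5*(-1) + 7)/2) = -16396*(-1/34120)*(-1/16841) - 20165/(-108 + (-5 + 7)³/2 - 2*(-5 + 7)² - 101*(-5 + 7)/2) = (4099/8530)*(-1/16841) - 20165/(-108 + (½)*2³ - 2*2² - 101/2*2) = -4099/143653730 - 20165/(-108 + (½)*8 - 2*4 - 101) = -4099/143653730 - 20165/(-108 + 4 - 8 - 101) = -4099/143653730 - 20165/(-213) = -4099/143653730 - 20165*(-1/213) = -4099/143653730 + 20165/213 = 2896776592363/30598244490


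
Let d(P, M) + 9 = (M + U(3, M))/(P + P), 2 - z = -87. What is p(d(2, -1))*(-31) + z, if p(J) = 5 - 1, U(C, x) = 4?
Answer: -35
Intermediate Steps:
z = 89 (z = 2 - 1*(-87) = 2 + 87 = 89)
d(P, M) = -9 + (4 + M)/(2*P) (d(P, M) = -9 + (M + 4)/(P + P) = -9 + (4 + M)/((2*P)) = -9 + (4 + M)*(1/(2*P)) = -9 + (4 + M)/(2*P))
p(J) = 4
p(d(2, -1))*(-31) + z = 4*(-31) + 89 = -124 + 89 = -35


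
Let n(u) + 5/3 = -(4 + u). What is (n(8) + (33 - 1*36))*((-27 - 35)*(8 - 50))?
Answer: -43400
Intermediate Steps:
n(u) = -17/3 - u (n(u) = -5/3 - (4 + u) = -5/3 + (-4 - u) = -17/3 - u)
(n(8) + (33 - 1*36))*((-27 - 35)*(8 - 50)) = ((-17/3 - 1*8) + (33 - 1*36))*((-27 - 35)*(8 - 50)) = ((-17/3 - 8) + (33 - 36))*(-62*(-42)) = (-41/3 - 3)*2604 = -50/3*2604 = -43400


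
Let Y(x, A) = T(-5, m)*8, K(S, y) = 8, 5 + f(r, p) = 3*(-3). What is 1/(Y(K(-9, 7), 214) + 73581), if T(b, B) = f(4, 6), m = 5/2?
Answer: 1/73469 ≈ 1.3611e-5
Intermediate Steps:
m = 5/2 (m = 5*(½) = 5/2 ≈ 2.5000)
f(r, p) = -14 (f(r, p) = -5 + 3*(-3) = -5 - 9 = -14)
T(b, B) = -14
Y(x, A) = -112 (Y(x, A) = -14*8 = -112)
1/(Y(K(-9, 7), 214) + 73581) = 1/(-112 + 73581) = 1/73469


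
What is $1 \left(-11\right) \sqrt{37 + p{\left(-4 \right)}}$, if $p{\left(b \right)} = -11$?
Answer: $- 11 \sqrt{26} \approx -56.089$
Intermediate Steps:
$1 \left(-11\right) \sqrt{37 + p{\left(-4 \right)}} = 1 \left(-11\right) \sqrt{37 - 11} = - 11 \sqrt{26}$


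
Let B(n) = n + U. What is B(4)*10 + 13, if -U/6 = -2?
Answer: 173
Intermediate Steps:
U = 12 (U = -6*(-2) = 12)
B(n) = 12 + n (B(n) = n + 12 = 12 + n)
B(4)*10 + 13 = (12 + 4)*10 + 13 = 16*10 + 13 = 160 + 13 = 173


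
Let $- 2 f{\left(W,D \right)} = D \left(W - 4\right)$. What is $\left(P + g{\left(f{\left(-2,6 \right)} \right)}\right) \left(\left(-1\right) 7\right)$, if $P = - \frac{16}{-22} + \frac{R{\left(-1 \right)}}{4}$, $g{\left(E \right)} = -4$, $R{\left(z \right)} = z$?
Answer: $\frac{1085}{44} \approx 24.659$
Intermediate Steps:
$f{\left(W,D \right)} = - \frac{D \left(-4 + W\right)}{2}$ ($f{\left(W,D \right)} = - \frac{D \left(W - 4\right)}{2} = - \frac{D \left(-4 + W\right)}{2}$)
$P = \frac{21}{44}$ ($P = - \frac{16}{-22} - \frac{1}{4} = \left(-16\right) \left(- \frac{1}{22}\right) - \frac{1}{4} = \frac{8}{11} - \frac{1}{4} = \frac{21}{44} \approx 0.47727$)
$\left(P + g{\left(f{\left(-2,6 \right)} \right)}\right) \left(\left(-1\right) 7\right) = \left(\frac{21}{44} - 4\right) \left(\left(-1\right) 7\right) = \left(- \frac{155}{44}\right) \left(-7\right) = \frac{1085}{44}$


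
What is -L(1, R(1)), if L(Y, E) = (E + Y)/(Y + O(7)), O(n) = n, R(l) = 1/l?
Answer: -¼ ≈ -0.25000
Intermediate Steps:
R(l) = 1/l
L(Y, E) = (E + Y)/(7 + Y) (L(Y, E) = (E + Y)/(Y + 7) = (E + Y)/(7 + Y))
-L(1, R(1)) = -(1/1 + 1)/(7 + 1) = -(1 + 1)/8 = -2/8 = -1*¼ = -¼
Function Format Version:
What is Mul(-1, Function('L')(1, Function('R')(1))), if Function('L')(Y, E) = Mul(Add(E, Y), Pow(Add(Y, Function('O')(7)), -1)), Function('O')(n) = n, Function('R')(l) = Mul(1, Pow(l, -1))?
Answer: Rational(-1, 4) ≈ -0.25000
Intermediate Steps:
Function('R')(l) = Pow(l, -1)
Function('L')(Y, E) = Mul(Pow(Add(7, Y), -1), Add(E, Y)) (Function('L')(Y, E) = Mul(Add(E, Y), Pow(Add(Y, 7), -1)) = Mul(Add(E, Y), Pow(Add(7, Y), -1)) = Mul(Pow(Add(7, Y), -1), Add(E, Y)))
Mul(-1, Function('L')(1, Function('R')(1))) = Mul(-1, Mul(Pow(Add(7, 1), -1), Add(Pow(1, -1), 1))) = Mul(-1, Mul(Pow(8, -1), Add(1, 1))) = Mul(-1, Mul(Rational(1, 8), 2)) = Mul(-1, Rational(1, 4)) = Rational(-1, 4)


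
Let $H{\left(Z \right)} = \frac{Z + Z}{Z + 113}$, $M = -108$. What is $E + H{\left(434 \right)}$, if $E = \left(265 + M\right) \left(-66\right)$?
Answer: $- \frac{5667146}{547} \approx -10360.0$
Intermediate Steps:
$H{\left(Z \right)} = \frac{2 Z}{113 + Z}$
$E = -10362$ ($E = \left(265 - 108\right) \left(-66\right) = 157 \left(-66\right) = -10362$)
$E + H{\left(434 \right)} = -10362 + 2 \cdot 434 \frac{1}{113 + 434} = -10362 + 2 \cdot 434 \cdot \frac{1}{547} = -10362 + \frac{868}{547} = - \frac{5667146}{547}$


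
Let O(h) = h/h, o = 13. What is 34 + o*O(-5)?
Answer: 47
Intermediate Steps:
O(h) = 1
34 + o*O(-5) = 34 + 13*1 = 34 + 13 = 47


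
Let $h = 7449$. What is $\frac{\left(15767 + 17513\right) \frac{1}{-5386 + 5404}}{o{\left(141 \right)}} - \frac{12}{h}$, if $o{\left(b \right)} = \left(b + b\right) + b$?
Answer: $\frac{41301892}{9452781} \approx 4.3693$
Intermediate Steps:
$o{\left(b \right)} = 3 b$ ($o{\left(b \right)} = 2 b + b = 3 b$)
$\frac{\left(15767 + 17513\right) \frac{1}{-5386 + 5404}}{o{\left(141 \right)}} - \frac{12}{h} = \frac{\left(15767 + 17513\right) \frac{1}{-5386 + 5404}}{3 \cdot 141} - \frac{12}{7449} = \frac{33280 \cdot \frac{1}{18}}{423} - \frac{4}{2483} = 33280 \cdot \frac{1}{18} \cdot \frac{1}{423} - \frac{4}{2483} = \frac{16640}{9} \cdot \frac{1}{423} - \frac{4}{2483} = \frac{16640}{3807} - \frac{4}{2483} = \frac{41301892}{9452781}$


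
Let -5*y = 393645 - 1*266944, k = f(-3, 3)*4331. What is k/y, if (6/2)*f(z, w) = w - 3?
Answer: 0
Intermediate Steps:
f(z, w) = -1 + w/3 (f(z, w) = (w - 3)/3 = (-3 + w)/3 = -1 + w/3)
k = 0 (k = (-1 + (⅓)*3)*4331 = (-1 + 1)*4331 = 0*4331 = 0)
y = -126701/5 (y = -(393645 - 1*266944)/5 = -(393645 - 266944)/5 = -⅕*126701 = -126701/5 ≈ -25340.)
k/y = 0/(-126701/5) = 0*(-5/126701) = 0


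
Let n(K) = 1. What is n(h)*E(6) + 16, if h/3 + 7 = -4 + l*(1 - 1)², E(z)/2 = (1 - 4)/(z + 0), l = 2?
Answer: 15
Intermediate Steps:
E(z) = -6/z (E(z) = 2*((1 - 4)/(z + 0)) = 2*(-3/z) = -6/z)
h = -33 (h = -21 + 3*(-4 + 2*(1 - 1)²) = -21 + 3*(-4 + 2*0²) = -21 + 3*(-4 + 2*0) = -21 + 3*(-4 + 0) = -21 + 3*(-4) = -21 - 12 = -33)
n(h)*E(6) + 16 = 1*(-6/6) + 16 = 1*(-6*⅙) + 16 = 1*(-1) + 16 = -1 + 16 = 15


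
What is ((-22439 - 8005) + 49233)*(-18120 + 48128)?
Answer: 563820312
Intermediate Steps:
((-22439 - 8005) + 49233)*(-18120 + 48128) = (-30444 + 49233)*30008 = 18789*30008 = 563820312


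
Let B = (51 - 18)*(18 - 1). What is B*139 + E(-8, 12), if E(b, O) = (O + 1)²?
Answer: 78148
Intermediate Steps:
E(b, O) = (1 + O)²
B = 561 (B = 33*17 = 561)
B*139 + E(-8, 12) = 561*139 + (1 + 12)² = 77979 + 13² = 77979 + 169 = 78148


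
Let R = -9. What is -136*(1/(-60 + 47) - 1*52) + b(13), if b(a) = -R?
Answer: 92189/13 ≈ 7091.5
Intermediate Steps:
b(a) = 9 (b(a) = -1*(-9) = 9)
-136*(1/(-60 + 47) - 1*52) + b(13) = -136*(1/(-60 + 47) - 1*52) + 9 = -136*(1/(-13) - 52) + 9 = -136*(-1/13 - 52) + 9 = -136*(-677/13) + 9 = 92072/13 + 9 = 92189/13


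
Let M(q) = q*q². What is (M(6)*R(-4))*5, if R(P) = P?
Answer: -4320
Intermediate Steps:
M(q) = q³
(M(6)*R(-4))*5 = (6³*(-4))*5 = (216*(-4))*5 = -864*5 = -4320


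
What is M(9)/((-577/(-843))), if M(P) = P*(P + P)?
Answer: 136566/577 ≈ 236.68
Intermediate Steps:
M(P) = 2*P**2 (M(P) = P*(2*P) = 2*P**2)
M(9)/((-577/(-843))) = (2*9**2)/((-577/(-843))) = (2*81)/((-577*(-1/843))) = 162/(577/843) = 162*(843/577) = 136566/577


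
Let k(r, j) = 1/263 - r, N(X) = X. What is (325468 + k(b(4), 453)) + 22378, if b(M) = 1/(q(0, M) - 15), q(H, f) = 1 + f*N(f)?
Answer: 182966735/526 ≈ 3.4785e+5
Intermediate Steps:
q(H, f) = 1 + f² (q(H, f) = 1 + f*f = 1 + f²)
b(M) = 1/(-14 + M²) (b(M) = 1/((1 + M²) - 15) = 1/(-14 + M²))
k(r, j) = 1/263 - r
(325468 + k(b(4), 453)) + 22378 = (325468 + (1/263 - 1/(-14 + 4²))) + 22378 = (325468 + (1/263 - 1/(-14 + 16))) + 22378 = (325468 + (1/263 - 1/2)) + 22378 = (325468 + (1/263 - 1*½)) + 22378 = (325468 + (1/263 - ½)) + 22378 = (325468 - 261/526) + 22378 = 171195907/526 + 22378 = 182966735/526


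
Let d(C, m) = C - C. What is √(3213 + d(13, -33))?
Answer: 3*√357 ≈ 56.683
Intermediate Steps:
d(C, m) = 0
√(3213 + d(13, -33)) = √(3213 + 0) = √3213 = 3*√357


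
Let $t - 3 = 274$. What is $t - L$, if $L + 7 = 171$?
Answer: $113$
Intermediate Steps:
$L = 164$ ($L = -7 + 171 = 164$)
$t = 277$ ($t = 3 + 274 = 277$)
$t - L = 277 - 164 = 113$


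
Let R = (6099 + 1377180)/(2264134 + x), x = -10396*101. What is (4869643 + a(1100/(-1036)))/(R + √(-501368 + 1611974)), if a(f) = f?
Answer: -706079128415555260508/141342940082660853719 + 1859229051007509185528*√1110606/424028820247982561157 ≈ 4615.8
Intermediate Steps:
x = -1049996
R = 1383279/1214138 (R = (6099 + 1377180)/(2264134 - 1049996) = 1383279/1214138 ≈ 1.1393)
(4869643 + a(1100/(-1036)))/(R + √(-501368 + 1611974)) = (4869643 + 1100/(-1036))/(1383279/1214138 + √(-501368 + 1611974)) = (4869643 + 1100*(-1/1036))/(1383279/1214138 + √1110606) = (4869643 - 275/259)/(1383279/1214138 + √1110606) = 1261237262/(259*(1383279/1214138 + √1110606))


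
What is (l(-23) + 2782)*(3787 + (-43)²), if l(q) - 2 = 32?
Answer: 15870976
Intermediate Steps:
l(q) = 34 (l(q) = 2 + 32 = 34)
(l(-23) + 2782)*(3787 + (-43)²) = (34 + 2782)*(3787 + (-43)²) = 2816*(3787 + 1849) = 2816*5636 = 15870976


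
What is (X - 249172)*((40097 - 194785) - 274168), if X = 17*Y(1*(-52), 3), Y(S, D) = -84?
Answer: 107471313600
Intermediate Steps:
X = -1428 (X = 17*(-84) = -1428)
(X - 249172)*((40097 - 194785) - 274168) = (-1428 - 249172)*((40097 - 194785) - 274168) = -250600*(-154688 - 274168) = -250600*(-428856) = 107471313600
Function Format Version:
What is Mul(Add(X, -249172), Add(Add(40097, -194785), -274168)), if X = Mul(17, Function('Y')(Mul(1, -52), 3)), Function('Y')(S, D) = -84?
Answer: 107471313600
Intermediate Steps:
X = -1428 (X = Mul(17, -84) = -1428)
Mul(Add(X, -249172), Add(Add(40097, -194785), -274168)) = Mul(Add(-1428, -249172), Add(Add(40097, -194785), -274168)) = Mul(-250600, Add(-154688, -274168)) = Mul(-250600, -428856) = 107471313600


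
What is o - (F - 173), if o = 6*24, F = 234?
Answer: 83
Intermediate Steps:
o = 144
o - (F - 173) = 144 - (234 - 173) = 144 - 1*61 = 144 - 61 = 83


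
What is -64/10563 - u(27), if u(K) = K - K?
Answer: -64/10563 ≈ -0.0060589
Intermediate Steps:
u(K) = 0
-64/10563 - u(27) = -64/10563 - 1*0 = -64*1/10563 + 0 = -64/10563 + 0 = -64/10563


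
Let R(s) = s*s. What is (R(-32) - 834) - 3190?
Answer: -3000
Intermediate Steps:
R(s) = s²
(R(-32) - 834) - 3190 = ((-32)² - 834) - 3190 = (1024 - 834) - 3190 = 190 - 3190 = -3000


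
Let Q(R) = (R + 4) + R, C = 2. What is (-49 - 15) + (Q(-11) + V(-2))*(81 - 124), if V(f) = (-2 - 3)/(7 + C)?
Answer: 6605/9 ≈ 733.89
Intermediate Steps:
V(f) = -5/9 (V(f) = (-2 - 3)/(7 + 2) = -5/9)
Q(R) = 4 + 2*R (Q(R) = (4 + R) + R = 4 + 2*R)
(-49 - 15) + (Q(-11) + V(-2))*(81 - 124) = (-49 - 15) + ((4 + 2*(-11)) - 5/9)*(81 - 124) = -64 + ((4 - 22) - 5/9)*(-43) = -64 + (-18 - 5/9)*(-43) = -64 - 167/9*(-43) = -64 + 7181/9 = 6605/9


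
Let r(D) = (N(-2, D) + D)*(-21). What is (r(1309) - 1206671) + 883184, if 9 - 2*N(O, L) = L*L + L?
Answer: 35308449/2 ≈ 1.7654e+7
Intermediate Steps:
N(O, L) = 9/2 - L/2 - L**2/2 (N(O, L) = 9/2 - (L*L + L)/2 = 9/2 - (L**2 + L)/2 = 9/2 - (L + L**2)/2 = 9/2 + (-L/2 - L**2/2) = 9/2 - L/2 - L**2/2)
r(D) = -189/2 - 21*D/2 + 21*D**2/2 (r(D) = ((9/2 - D/2 - D**2/2) + D)*(-21) = (9/2 + D/2 - D**2/2)*(-21) = -189/2 - 21*D/2 + 21*D**2/2)
(r(1309) - 1206671) + 883184 = ((-189/2 - 21/2*1309 + (21/2)*1309**2) - 1206671) + 883184 = ((-189/2 - 27489/2 + (21/2)*1713481) - 1206671) + 883184 = ((-189/2 - 27489/2 + 35983101/2) - 1206671) + 883184 = (35955423/2 - 1206671) + 883184 = 33542081/2 + 883184 = 35308449/2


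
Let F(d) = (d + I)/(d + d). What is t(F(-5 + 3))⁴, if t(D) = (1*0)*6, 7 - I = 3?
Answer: 0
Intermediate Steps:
I = 4 (I = 7 - 1*3 = 7 - 3 = 4)
F(d) = (4 + d)/(2*d) (F(d) = (d + 4)/(d + d) = (4 + d)/((2*d)) = (4 + d)*(1/(2*d)) = (4 + d)/(2*d))
t(D) = 0 (t(D) = 0*6 = 0)
t(F(-5 + 3))⁴ = 0⁴ = 0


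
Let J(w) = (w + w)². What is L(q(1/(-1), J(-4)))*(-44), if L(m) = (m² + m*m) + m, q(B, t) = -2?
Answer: -264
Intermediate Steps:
J(w) = 4*w² (J(w) = (2*w)² = 4*w²)
L(m) = m + 2*m² (L(m) = (m² + m²) + m = 2*m² + m = m + 2*m²)
L(q(1/(-1), J(-4)))*(-44) = -2*(1 + 2*(-2))*(-44) = -2*(1 - 4)*(-44) = -2*(-3)*(-44) = 6*(-44) = -264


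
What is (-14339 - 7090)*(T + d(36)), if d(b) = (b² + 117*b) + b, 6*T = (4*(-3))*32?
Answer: -117430920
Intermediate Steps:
T = -64 (T = ((4*(-3))*32)/6 = (-12*32)/6 = (⅙)*(-384) = -64)
d(b) = b² + 118*b
(-14339 - 7090)*(T + d(36)) = (-14339 - 7090)*(-64 + 36*(118 + 36)) = -21429*(-64 + 36*154) = -21429*(-64 + 5544) = -21429*5480 = -117430920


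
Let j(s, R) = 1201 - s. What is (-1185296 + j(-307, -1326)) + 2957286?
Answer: 1773498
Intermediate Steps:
(-1185296 + j(-307, -1326)) + 2957286 = (-1185296 + (1201 - 1*(-307))) + 2957286 = (-1185296 + (1201 + 307)) + 2957286 = (-1185296 + 1508) + 2957286 = -1183788 + 2957286 = 1773498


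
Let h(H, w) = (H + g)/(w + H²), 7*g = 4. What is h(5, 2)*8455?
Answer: 109915/63 ≈ 1744.7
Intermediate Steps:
g = 4/7 (g = (⅐)*4 = 4/7 ≈ 0.57143)
h(H, w) = (4/7 + H)/(w + H²) (h(H, w) = (H + 4/7)/(w + H²) = (4/7 + H)/(w + H²))
h(5, 2)*8455 = ((4/7 + 5)/(2 + 5²))*8455 = ((39/7)/(2 + 25))*8455 = ((39/7)/27)*8455 = ((1/27)*(39/7))*8455 = (13/63)*8455 = 109915/63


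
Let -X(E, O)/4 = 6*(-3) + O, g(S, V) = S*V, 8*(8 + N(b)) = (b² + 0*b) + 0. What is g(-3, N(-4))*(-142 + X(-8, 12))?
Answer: -2124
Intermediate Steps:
N(b) = -8 + b²/8 (N(b) = -8 + ((b² + 0*b) + 0)/8 = -8 + ((b² + 0) + 0)/8 = -8 + (b² + 0)/8 = -8 + b²/8)
X(E, O) = 72 - 4*O (X(E, O) = -4*(6*(-3) + O) = -4*(-18 + O) = 72 - 4*O)
g(-3, N(-4))*(-142 + X(-8, 12)) = (-3*(-8 + (⅛)*(-4)²))*(-142 + (72 - 4*12)) = (-3*(-8 + (⅛)*16))*(-142 + (72 - 48)) = (-3*(-8 + 2))*(-142 + 24) = -3*(-6)*(-118) = 18*(-118) = -2124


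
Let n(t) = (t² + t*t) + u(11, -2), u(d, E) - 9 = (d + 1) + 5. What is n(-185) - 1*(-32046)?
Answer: 100522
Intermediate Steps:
u(d, E) = 15 + d (u(d, E) = 9 + ((d + 1) + 5) = 9 + ((1 + d) + 5) = 9 + (6 + d) = 15 + d)
n(t) = 26 + 2*t² (n(t) = (t² + t*t) + (15 + 11) = (t² + t²) + 26 = 2*t² + 26 = 26 + 2*t²)
n(-185) - 1*(-32046) = (26 + 2*(-185)²) - 1*(-32046) = (26 + 2*34225) + 32046 = (26 + 68450) + 32046 = 68476 + 32046 = 100522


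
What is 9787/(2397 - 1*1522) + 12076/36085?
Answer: 10392297/902125 ≈ 11.520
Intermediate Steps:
9787/(2397 - 1*1522) + 12076/36085 = 9787/(2397 - 1522) + 12076*(1/36085) = 9787/875 + 12076/36085 = 10392297/902125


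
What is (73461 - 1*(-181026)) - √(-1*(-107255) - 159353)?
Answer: 254487 - I*√52098 ≈ 2.5449e+5 - 228.25*I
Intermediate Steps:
(73461 - 1*(-181026)) - √(-1*(-107255) - 159353) = (73461 + 181026) - √(107255 - 159353) = 254487 - √(-52098) = 254487 - I*√52098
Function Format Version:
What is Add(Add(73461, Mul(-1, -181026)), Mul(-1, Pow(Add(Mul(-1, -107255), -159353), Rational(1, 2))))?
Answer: Add(254487, Mul(-1, I, Pow(52098, Rational(1, 2)))) ≈ Add(2.5449e+5, Mul(-228.25, I))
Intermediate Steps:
Add(Add(73461, Mul(-1, -181026)), Mul(-1, Pow(Add(Mul(-1, -107255), -159353), Rational(1, 2)))) = Add(Add(73461, 181026), Mul(-1, Pow(Add(107255, -159353), Rational(1, 2)))) = Add(254487, Mul(-1, Pow(-52098, Rational(1, 2)))) = Add(254487, Mul(-1, Mul(I, Pow(52098, Rational(1, 2))))) = Add(254487, Mul(-1, I, Pow(52098, Rational(1, 2))))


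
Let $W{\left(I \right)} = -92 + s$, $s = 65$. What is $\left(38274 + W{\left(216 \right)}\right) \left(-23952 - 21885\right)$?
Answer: $-1753127739$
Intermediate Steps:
$W{\left(I \right)} = -27$ ($W{\left(I \right)} = -92 + 65 = -27$)
$\left(38274 + W{\left(216 \right)}\right) \left(-23952 - 21885\right) = \left(38274 - 27\right) \left(-23952 - 21885\right) = 38247 \left(-45837\right) = -1753127739$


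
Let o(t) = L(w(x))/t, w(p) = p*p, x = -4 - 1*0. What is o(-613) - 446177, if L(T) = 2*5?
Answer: -273506511/613 ≈ -4.4618e+5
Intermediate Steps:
x = -4 (x = -4 + 0 = -4)
w(p) = p**2
L(T) = 10
o(t) = 10/t
o(-613) - 446177 = 10/(-613) - 446177 = 10*(-1/613) - 446177 = -10/613 - 446177 = -273506511/613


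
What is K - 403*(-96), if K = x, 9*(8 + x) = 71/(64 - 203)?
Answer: 48388609/1251 ≈ 38680.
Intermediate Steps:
x = -10079/1251 (x = -8 + (71/(64 - 203))/9 = -8 + (71/(-139))/9 = -8 + (71*(-1/139))/9 = -8 + (⅑)*(-71/139) = -8 - 71/1251 = -10079/1251 ≈ -8.0567)
K = -10079/1251 ≈ -8.0567
K - 403*(-96) = -10079/1251 - 403*(-96) = -10079/1251 + 38688 = 48388609/1251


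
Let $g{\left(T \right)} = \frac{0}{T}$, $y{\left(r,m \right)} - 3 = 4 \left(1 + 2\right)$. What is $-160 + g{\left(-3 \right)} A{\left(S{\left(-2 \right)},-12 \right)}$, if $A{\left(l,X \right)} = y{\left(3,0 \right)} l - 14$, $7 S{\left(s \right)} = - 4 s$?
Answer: $-160$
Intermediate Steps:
$y{\left(r,m \right)} = 15$ ($y{\left(r,m \right)} = 3 + 4 \left(1 + 2\right) = 3 + 4 \cdot 3 = 3 + 12 = 15$)
$S{\left(s \right)} = - \frac{4 s}{7}$ ($S{\left(s \right)} = \frac{\left(-4\right) s}{7} = - \frac{4 s}{7}$)
$g{\left(T \right)} = 0$
$A{\left(l,X \right)} = -14 + 15 l$ ($A{\left(l,X \right)} = 15 l - 14 = -14 + 15 l$)
$-160 + g{\left(-3 \right)} A{\left(S{\left(-2 \right)},-12 \right)} = -160 + 0 \left(-14 + 15 \left(\left(- \frac{4}{7}\right) \left(-2\right)\right)\right) = -160 + 0 \left(-14 + 15 \cdot \frac{8}{7}\right) = -160 + 0 \left(-14 + \frac{120}{7}\right) = -160 + 0 \cdot \frac{22}{7} = -160 + 0 = -160$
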